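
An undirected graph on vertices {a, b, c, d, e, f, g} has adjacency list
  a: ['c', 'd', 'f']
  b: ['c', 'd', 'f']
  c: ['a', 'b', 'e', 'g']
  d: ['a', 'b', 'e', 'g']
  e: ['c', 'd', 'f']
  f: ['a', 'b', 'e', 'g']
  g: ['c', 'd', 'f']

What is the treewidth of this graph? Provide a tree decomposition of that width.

Every bag has size at most 4, so the width is 4 − 1 = 3 and tw(G) ≤ 3. For the lower bound: the 4 vertex sets {b,f}, {c,e}, {d}, {g} are disjoint, each induces a connected subgraph, and every pair is joined by at least one edge of G. Contracting each set to a single vertex therefore yields K_{4} as a minor, and since treewidth is minor-monotone, tw(G) ≥ tw(K_{4}) = 3. Hence tw(G) = 3 exactly.

Treewidth 3.
One optimal decomposition is:
Bags: B1 = {b, c, d, f}  B2 = {c, d, e, f}  B3 = {c, d, f, g}  B4 = {a, c, d, f}
Tree: B1–B2, B2–B3, B3–B4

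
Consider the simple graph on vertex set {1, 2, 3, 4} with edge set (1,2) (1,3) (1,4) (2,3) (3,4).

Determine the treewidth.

A width-2 tree decomposition is:
Bags: B1 = {1, 2, 3}  B2 = {1, 3, 4}
Tree: B1–B2
Each bag holds 3 vertices, so the decomposition has width 2, which upper-bounds the treewidth. On the other hand G contains the 3-clique {1, 2, 3}. A clique must lie in a single bag of any decomposition, so no decomposition can have width below 2. Hence tw(G) = 2 exactly.

2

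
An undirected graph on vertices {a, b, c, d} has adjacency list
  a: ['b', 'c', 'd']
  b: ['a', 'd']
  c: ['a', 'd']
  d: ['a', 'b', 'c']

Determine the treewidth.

A width-2 tree decomposition is:
Bags: B1 = {a, b, d}  B2 = {a, c, d}
Tree: B1–B2
Each bag holds 3 vertices, so the decomposition has width 2, which upper-bounds the treewidth. Conversely, {a, c, d} is a clique of size 3, and the vertices of any clique must share a bag in every tree decomposition; so some bag has ≥ 3 vertices and tw(G) ≥ 2. The upper and lower bounds meet at 2, so that is the treewidth.

2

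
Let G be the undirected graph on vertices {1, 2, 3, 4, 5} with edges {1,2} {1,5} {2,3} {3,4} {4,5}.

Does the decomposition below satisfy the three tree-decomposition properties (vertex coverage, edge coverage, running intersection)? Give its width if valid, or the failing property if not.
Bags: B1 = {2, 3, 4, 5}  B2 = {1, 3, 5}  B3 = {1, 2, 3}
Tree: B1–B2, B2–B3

No — bags containing vertex 2 are not connected in the tree.

A tree decomposition must satisfy three properties: every vertex lies in some bag; for every edge, both endpoints lie together in some bag; and for every vertex, the bags containing it form a connected subtree. Here bags containing vertex 2 are not connected in the tree, so the decomposition is invalid.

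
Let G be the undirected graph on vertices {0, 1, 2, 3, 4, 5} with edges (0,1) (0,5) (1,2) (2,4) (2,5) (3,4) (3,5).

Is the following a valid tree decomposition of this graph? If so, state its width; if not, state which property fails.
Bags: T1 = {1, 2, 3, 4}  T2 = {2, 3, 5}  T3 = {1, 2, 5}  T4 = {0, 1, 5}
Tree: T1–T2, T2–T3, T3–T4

No — bags containing vertex 1 are not connected in the tree.

A tree decomposition must satisfy three properties: every vertex lies in some bag; for every edge, both endpoints lie together in some bag; and for every vertex, the bags containing it form a connected subtree. Here bags containing vertex 1 are not connected in the tree, so the decomposition is invalid.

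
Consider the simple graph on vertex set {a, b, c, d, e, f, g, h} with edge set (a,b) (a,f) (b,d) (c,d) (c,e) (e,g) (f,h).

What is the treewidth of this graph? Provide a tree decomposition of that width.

Each bag holds 2 vertices, so the decomposition has width 1, which upper-bounds the treewidth. G has an edge, so its treewidth is at least 1. The upper and lower bounds meet at 1, so that is the treewidth.

Treewidth 1.
Bags: B1 = {f, h}  B2 = {a, f}  B3 = {a, b}  B4 = {b, d}  B5 = {c, d}  B6 = {c, e}  B7 = {e, g}
Tree: B1–B2, B2–B3, B3–B4, B4–B5, B5–B6, B6–B7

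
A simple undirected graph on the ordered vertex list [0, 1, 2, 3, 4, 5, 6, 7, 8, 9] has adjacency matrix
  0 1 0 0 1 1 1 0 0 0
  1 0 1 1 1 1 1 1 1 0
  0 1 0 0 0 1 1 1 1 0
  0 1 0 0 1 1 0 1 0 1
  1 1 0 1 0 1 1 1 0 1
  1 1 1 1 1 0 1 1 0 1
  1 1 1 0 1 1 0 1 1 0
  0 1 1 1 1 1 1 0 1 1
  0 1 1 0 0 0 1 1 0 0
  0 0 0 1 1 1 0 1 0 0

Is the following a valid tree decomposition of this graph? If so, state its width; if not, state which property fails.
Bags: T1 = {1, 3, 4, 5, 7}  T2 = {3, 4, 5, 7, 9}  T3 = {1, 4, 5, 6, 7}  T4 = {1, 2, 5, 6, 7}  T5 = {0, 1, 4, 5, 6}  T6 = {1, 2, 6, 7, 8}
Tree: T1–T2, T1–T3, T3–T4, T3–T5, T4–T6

Yes; width 4.

Every vertex of G appears in some bag (union = {0, 1, 2, 3, 4, 5, 6, 7, 8, 9}); every edge is covered by a bag; and for each vertex v the set of bags containing v is connected in the bag tree. The decomposition is therefore valid. The largest bag has 5 vertices, so the width is 4.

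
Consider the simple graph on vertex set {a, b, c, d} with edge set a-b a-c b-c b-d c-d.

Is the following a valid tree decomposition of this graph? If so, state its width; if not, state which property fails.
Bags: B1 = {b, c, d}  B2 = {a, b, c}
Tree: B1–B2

Yes; width 2.

Checking the three conditions: (i) the bags cover all of {a, b, c, d}; (ii) for each edge, some bag contains both endpoints; (iii) the bags containing any fixed vertex form a subtree. All hold, so the decomposition is valid with width 3 − 1 = 2.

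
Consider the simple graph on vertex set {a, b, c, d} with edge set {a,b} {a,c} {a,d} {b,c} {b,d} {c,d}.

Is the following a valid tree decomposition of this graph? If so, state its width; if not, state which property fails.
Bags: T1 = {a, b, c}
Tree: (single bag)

No — vertex d appears in no bag.

A tree decomposition must satisfy three properties: every vertex lies in some bag; for every edge, both endpoints lie together in some bag; and for every vertex, the bags containing it form a connected subtree. Here vertex d appears in no bag, so the decomposition is invalid.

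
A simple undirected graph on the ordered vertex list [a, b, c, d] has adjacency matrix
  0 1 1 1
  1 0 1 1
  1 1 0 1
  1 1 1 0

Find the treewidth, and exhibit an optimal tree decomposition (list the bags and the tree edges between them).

With just one bag of size 4, the width is 4 − 1 = 3, so tw(G) ≤ 3. Conversely, {a, b, c, d} is a clique of size 4, and the vertices of any clique must share a bag in every tree decomposition; so some bag has ≥ 4 vertices and tw(G) ≥ 3. The upper and lower bounds meet at 3, so that is the treewidth.

Treewidth 3.
One optimal decomposition is:
Bags: B1 = {a, b, c, d}
Tree: (single bag)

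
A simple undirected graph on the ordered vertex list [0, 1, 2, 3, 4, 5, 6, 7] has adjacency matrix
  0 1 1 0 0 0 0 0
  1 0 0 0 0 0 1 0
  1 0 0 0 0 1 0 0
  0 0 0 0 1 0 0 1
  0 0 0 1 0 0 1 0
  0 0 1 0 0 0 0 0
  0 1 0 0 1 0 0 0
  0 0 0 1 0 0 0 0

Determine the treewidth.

A width-1 tree decomposition is:
Bags: B1 = {3, 7}  B2 = {3, 4}  B3 = {4, 6}  B4 = {1, 6}  B5 = {0, 1}  B6 = {0, 2}  B7 = {2, 5}
Tree: B1–B2, B2–B3, B3–B4, B4–B5, B5–B6, B6–B7
Every bag has size at most 2, so the width is 2 − 1 = 1 and tw(G) ≤ 1. G has an edge, so its treewidth is at least 1. The upper and lower bounds meet at 1, so that is the treewidth.

1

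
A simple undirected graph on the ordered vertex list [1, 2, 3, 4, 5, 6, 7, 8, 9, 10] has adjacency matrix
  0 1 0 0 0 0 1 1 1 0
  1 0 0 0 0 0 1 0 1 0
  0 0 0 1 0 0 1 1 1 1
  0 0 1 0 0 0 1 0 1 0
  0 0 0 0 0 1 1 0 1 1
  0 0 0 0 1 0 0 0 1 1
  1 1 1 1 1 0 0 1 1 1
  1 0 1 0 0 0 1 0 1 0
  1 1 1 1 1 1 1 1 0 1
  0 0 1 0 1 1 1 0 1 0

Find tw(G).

3

A width-3 tree decomposition is:
Bags: B1 = {3, 7, 9, 10}  B2 = {3, 7, 8, 9}  B3 = {5, 7, 9, 10}  B4 = {1, 7, 8, 9}  B5 = {1, 2, 7, 9}  B6 = {3, 4, 7, 9}  B7 = {5, 6, 9, 10}
Tree: B1–B2, B1–B3, B2–B4, B4–B5, B2–B6, B3–B7
Every bag has size at most 4, so the width is 4 − 1 = 3 and tw(G) ≤ 3. For the lower bound, the 4 vertices {5, 6, 9, 10} are pairwise adjacent, and any tree decomposition puts a clique entirely inside one bag — forcing width ≥ 3. Hence tw(G) = 3 exactly.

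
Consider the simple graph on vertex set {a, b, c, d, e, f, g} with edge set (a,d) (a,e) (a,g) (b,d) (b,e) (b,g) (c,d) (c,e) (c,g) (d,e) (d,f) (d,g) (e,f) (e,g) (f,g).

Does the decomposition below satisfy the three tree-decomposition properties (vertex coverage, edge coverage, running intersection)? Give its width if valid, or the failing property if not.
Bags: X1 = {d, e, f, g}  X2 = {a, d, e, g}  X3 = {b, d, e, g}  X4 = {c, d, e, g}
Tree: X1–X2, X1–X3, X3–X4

Checking the three conditions: (i) the bags cover all of {a, b, c, d, e, f, g}; (ii) for each edge, some bag contains both endpoints; (iii) the bags containing any fixed vertex form a subtree. All hold, so the decomposition is valid with width 4 − 1 = 3.

Yes; width 3.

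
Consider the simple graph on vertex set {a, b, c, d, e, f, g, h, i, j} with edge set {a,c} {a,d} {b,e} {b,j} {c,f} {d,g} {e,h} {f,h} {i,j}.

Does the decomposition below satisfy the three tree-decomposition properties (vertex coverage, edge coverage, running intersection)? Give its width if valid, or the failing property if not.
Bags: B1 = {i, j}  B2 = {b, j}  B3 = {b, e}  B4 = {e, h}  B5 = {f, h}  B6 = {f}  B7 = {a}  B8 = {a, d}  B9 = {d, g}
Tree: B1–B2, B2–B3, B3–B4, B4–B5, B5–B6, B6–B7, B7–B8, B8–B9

A tree decomposition must satisfy three properties: every vertex lies in some bag; for every edge, both endpoints lie together in some bag; and for every vertex, the bags containing it form a connected subtree. Here vertex c appears in no bag, so the decomposition is invalid.

No — vertex c appears in no bag.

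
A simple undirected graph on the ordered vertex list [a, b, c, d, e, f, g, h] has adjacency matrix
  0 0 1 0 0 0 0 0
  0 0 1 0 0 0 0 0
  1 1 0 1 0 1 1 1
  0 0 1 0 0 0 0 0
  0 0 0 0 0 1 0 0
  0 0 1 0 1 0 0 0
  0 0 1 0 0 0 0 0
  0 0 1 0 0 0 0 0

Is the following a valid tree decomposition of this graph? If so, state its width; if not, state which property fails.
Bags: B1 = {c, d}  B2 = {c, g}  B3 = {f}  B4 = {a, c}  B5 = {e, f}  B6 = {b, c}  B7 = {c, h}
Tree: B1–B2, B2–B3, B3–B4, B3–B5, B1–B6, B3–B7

No — edge (c,f) lies in no bag.

A tree decomposition must satisfy three properties: every vertex lies in some bag; for every edge, both endpoints lie together in some bag; and for every vertex, the bags containing it form a connected subtree. Here edge (c,f) lies in no bag, so the decomposition is invalid.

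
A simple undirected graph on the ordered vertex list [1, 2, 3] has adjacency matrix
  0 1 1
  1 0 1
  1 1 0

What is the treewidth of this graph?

2

A width-2 tree decomposition is:
Bags: B1 = {1, 2, 3}
Tree: (single bag)
A single bag containing all 3 vertices is trivially a valid decomposition of width 2. On the other hand G contains the 3-clique {1, 2, 3}. A clique must lie in a single bag of any decomposition, so no decomposition can have width below 2. Hence tw(G) = 2 exactly.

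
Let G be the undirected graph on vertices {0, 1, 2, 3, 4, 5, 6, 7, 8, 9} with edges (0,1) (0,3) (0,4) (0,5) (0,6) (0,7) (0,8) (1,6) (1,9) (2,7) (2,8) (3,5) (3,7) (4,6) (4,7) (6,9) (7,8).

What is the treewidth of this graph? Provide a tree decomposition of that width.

Every bag has size at most 3, so the width is 3 − 1 = 2 and tw(G) ≤ 2. On the other hand G contains the 3-clique {0, 1, 6}. A clique must lie in a single bag of any decomposition, so no decomposition can have width below 2. Combining the bounds, tw(G) = 2.

Treewidth 2.
One such decomposition:
Bags: B1 = {0, 7, 8}  B2 = {2, 7, 8}  B3 = {0, 4, 7}  B4 = {0, 3, 7}  B5 = {0, 4, 6}  B6 = {0, 3, 5}  B7 = {0, 1, 6}  B8 = {1, 6, 9}
Tree: B1–B2, B1–B3, B3–B4, B3–B5, B4–B6, B5–B7, B7–B8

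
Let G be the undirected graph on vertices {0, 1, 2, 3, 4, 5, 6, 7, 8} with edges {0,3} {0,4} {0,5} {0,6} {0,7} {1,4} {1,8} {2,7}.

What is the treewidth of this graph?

A width-1 tree decomposition is:
Bags: B1 = {0, 4}  B2 = {1, 4}  B3 = {0, 7}  B4 = {0, 3}  B5 = {0, 6}  B6 = {1, 8}  B7 = {0, 5}  B8 = {2, 7}
Tree: B1–B2, B1–B3, B3–B4, B1–B5, B2–B6, B3–B7, B3–B8
Every bag has size at most 2, so the width is 2 − 1 = 1 and tw(G) ≤ 1. Since G has at least one edge (e.g. 0–4), it is not an edgeless graph, so tw(G) ≥ 1. Combining the bounds, tw(G) = 1.

1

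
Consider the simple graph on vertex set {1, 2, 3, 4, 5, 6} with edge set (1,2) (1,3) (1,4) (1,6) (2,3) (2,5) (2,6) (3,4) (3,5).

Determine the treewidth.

2

A width-2 tree decomposition is:
Bags: B1 = {2, 3, 5}  B2 = {1, 2, 3}  B3 = {1, 3, 4}  B4 = {1, 2, 6}
Tree: B1–B2, B2–B3, B2–B4
Every bag has size at most 3, so the width is 3 − 1 = 2 and tw(G) ≤ 2. Conversely, {1, 2, 3} is a clique of size 3, and the vertices of any clique must share a bag in every tree decomposition; so some bag has ≥ 3 vertices and tw(G) ≥ 2. The upper and lower bounds meet at 2, so that is the treewidth.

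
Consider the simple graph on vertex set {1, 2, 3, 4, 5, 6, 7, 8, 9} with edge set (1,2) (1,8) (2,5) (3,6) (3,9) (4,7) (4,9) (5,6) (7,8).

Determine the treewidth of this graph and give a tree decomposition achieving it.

Treewidth 2.
One such decomposition:
Bags: B1 = {1, 2, 8}  B2 = {2, 5, 8}  B3 = {5, 6, 8}  B4 = {3, 6, 8}  B5 = {3, 8, 9}  B6 = {4, 8, 9}  B7 = {4, 7, 8}
Tree: B1–B2, B2–B3, B3–B4, B4–B5, B5–B6, B6–B7

The largest bag has 3 vertices, giving width 2; this decomposition certifies tw(G) ≤ 2. The edges 8–1–2–5–6–3–9–4–7–8 form a cycle, so G is not a tree and its treewidth is at least 2. The upper and lower bounds meet at 2, so that is the treewidth.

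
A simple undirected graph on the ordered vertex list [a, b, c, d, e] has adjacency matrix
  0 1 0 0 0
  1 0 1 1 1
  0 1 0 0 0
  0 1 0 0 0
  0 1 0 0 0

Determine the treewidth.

A width-1 tree decomposition is:
Bags: B1 = {a, b}  B2 = {b, d}  B3 = {b, c}  B4 = {b, e}
Tree: B1–B2, B1–B3, B3–B4
The largest bag has 2 vertices, giving width 1; this decomposition certifies tw(G) ≤ 1. Since G has at least one edge (e.g. a–b), it is not an edgeless graph, so tw(G) ≥ 1. Therefore the treewidth is 1.

1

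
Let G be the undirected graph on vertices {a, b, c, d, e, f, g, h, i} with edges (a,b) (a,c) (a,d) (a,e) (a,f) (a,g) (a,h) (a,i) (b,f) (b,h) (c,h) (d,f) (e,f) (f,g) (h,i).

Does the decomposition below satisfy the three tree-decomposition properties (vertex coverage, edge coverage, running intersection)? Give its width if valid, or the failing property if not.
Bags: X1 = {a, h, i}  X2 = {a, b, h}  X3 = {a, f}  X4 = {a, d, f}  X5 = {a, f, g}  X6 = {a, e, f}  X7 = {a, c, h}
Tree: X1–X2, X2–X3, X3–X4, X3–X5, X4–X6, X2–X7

No — edge (b,f) lies in no bag.

A tree decomposition must satisfy three properties: every vertex lies in some bag; for every edge, both endpoints lie together in some bag; and for every vertex, the bags containing it form a connected subtree. Here edge (b,f) lies in no bag, so the decomposition is invalid.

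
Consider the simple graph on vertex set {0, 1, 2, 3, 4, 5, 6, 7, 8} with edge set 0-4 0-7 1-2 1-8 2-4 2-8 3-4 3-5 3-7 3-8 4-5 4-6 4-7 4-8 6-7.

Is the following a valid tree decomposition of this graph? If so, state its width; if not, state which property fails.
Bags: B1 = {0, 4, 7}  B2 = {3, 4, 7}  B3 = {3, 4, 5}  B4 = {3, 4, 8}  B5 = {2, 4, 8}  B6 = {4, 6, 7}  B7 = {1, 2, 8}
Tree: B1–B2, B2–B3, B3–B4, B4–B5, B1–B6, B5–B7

Yes; width 2.

Checking the three conditions: (i) the bags cover all of {0, 1, 2, 3, 4, 5, 6, 7, 8}; (ii) for each edge, some bag contains both endpoints; (iii) the bags containing any fixed vertex form a subtree. All hold, so the decomposition is valid with width 3 − 1 = 2.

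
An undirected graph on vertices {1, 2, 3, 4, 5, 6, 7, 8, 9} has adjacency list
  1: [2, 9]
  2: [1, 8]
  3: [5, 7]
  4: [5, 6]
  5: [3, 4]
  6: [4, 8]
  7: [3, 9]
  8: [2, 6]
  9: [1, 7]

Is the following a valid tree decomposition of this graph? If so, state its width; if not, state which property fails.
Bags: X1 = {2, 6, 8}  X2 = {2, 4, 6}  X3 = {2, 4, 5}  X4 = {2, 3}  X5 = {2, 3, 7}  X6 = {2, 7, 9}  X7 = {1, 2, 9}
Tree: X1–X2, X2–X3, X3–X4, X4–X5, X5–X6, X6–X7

A tree decomposition must satisfy three properties: every vertex lies in some bag; for every edge, both endpoints lie together in some bag; and for every vertex, the bags containing it form a connected subtree. Here edge (5,3) lies in no bag, so the decomposition is invalid.

No — edge (5,3) lies in no bag.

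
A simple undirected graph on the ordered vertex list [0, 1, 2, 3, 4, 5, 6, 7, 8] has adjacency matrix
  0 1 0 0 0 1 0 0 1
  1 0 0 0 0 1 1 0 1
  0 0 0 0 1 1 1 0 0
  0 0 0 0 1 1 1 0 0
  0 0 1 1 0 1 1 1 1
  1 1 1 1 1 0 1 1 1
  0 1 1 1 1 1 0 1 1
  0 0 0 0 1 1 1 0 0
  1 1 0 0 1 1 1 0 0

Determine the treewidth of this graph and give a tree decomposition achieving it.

Treewidth 3.
Bags: B1 = {4, 5, 6, 8}  B2 = {1, 5, 6, 8}  B3 = {2, 4, 5, 6}  B4 = {3, 4, 5, 6}  B5 = {4, 5, 6, 7}  B6 = {0, 1, 5, 8}
Tree: B1–B2, B1–B3, B3–B4, B1–B5, B2–B6

Each bag holds 4 vertices, so the decomposition has width 3, which upper-bounds the treewidth. Conversely, {0, 1, 5, 8} is a clique of size 4, and the vertices of any clique must share a bag in every tree decomposition; so some bag has ≥ 4 vertices and tw(G) ≥ 3. Therefore the treewidth is 3.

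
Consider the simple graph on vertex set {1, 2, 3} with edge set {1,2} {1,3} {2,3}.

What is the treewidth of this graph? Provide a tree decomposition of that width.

Treewidth 2.
Bags: B1 = {1, 2, 3}
Tree: (single bag)

With just one bag of size 3, the width is 3 − 1 = 2, so tw(G) ≤ 2. For the lower bound, the 3 vertices {1, 2, 3} are pairwise adjacent, and any tree decomposition puts a clique entirely inside one bag — forcing width ≥ 2. Therefore the treewidth is 2.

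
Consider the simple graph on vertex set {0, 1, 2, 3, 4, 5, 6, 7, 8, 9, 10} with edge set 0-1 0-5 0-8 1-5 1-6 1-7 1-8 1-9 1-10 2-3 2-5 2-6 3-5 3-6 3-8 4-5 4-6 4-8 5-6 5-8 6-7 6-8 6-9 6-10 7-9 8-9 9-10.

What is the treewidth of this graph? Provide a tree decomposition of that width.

Treewidth 3.
One such decomposition:
Bags: B1 = {1, 5, 6, 8}  B2 = {1, 6, 8, 9}  B3 = {0, 1, 5, 8}  B4 = {4, 5, 6, 8}  B5 = {1, 6, 7, 9}  B6 = {1, 6, 9, 10}  B7 = {3, 5, 6, 8}  B8 = {2, 3, 5, 6}
Tree: B1–B2, B1–B3, B1–B4, B2–B5, B2–B6, B1–B7, B7–B8

Every bag has size at most 4, so the width is 4 − 1 = 3 and tw(G) ≤ 3. Conversely, {0, 1, 5, 8} is a clique of size 4, and the vertices of any clique must share a bag in every tree decomposition; so some bag has ≥ 4 vertices and tw(G) ≥ 3. Hence tw(G) = 3 exactly.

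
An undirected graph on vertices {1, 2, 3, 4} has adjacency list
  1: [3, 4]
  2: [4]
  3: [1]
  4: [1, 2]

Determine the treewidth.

A width-1 tree decomposition is:
Bags: B1 = {2, 4}  B2 = {1, 4}  B3 = {1, 3}
Tree: B1–B2, B2–B3
Each bag holds 2 vertices, so the decomposition has width 1, which upper-bounds the treewidth. Since G has at least one edge (e.g. 2–4), it is not an edgeless graph, so tw(G) ≥ 1. Combining the bounds, tw(G) = 1.

1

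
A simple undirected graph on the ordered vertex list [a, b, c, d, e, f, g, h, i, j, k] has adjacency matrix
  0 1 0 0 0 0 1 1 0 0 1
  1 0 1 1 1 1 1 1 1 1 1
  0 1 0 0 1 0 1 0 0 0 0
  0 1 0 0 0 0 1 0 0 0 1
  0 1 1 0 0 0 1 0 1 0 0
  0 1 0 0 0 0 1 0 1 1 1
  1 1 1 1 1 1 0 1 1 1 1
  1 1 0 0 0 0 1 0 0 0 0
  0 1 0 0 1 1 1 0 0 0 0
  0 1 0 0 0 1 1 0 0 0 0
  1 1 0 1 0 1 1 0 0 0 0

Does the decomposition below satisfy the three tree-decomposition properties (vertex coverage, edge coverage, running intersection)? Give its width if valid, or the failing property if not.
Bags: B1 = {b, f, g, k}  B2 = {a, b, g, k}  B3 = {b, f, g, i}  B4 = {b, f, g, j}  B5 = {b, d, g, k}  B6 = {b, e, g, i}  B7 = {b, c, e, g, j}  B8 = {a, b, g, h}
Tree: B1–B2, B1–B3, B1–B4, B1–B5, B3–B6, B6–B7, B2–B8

A tree decomposition must satisfy three properties: every vertex lies in some bag; for every edge, both endpoints lie together in some bag; and for every vertex, the bags containing it form a connected subtree. Here bags containing vertex j are not connected in the tree, so the decomposition is invalid.

No — bags containing vertex j are not connected in the tree.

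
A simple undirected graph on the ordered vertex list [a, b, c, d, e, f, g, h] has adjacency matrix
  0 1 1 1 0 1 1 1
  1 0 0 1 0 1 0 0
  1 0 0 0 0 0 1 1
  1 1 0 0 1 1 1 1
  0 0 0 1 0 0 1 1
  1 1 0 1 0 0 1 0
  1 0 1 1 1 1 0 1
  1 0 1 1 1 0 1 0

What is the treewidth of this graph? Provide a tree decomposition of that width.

Treewidth 3.
One such decomposition:
Bags: B1 = {a, d, g, h}  B2 = {a, c, g, h}  B3 = {d, e, g, h}  B4 = {a, d, f, g}  B5 = {a, b, d, f}
Tree: B1–B2, B1–B3, B1–B4, B4–B5

The largest bag has 4 vertices, giving width 3; this decomposition certifies tw(G) ≤ 3. Conversely, {d, e, g, h} is a clique of size 4, and the vertices of any clique must share a bag in every tree decomposition; so some bag has ≥ 4 vertices and tw(G) ≥ 3. Combining the bounds, tw(G) = 3.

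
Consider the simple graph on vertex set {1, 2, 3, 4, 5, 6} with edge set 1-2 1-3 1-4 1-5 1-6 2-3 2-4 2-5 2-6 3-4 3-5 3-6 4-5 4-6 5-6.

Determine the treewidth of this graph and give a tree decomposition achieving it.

With just one bag of size 6, the width is 6 − 1 = 5, so tw(G) ≤ 5. Conversely, {1, 2, 3, 4, 5, 6} is a clique of size 6, and the vertices of any clique must share a bag in every tree decomposition; so some bag has ≥ 6 vertices and tw(G) ≥ 5. Therefore the treewidth is 5.

Treewidth 5.
One such decomposition:
Bags: B1 = {1, 2, 3, 4, 5, 6}
Tree: (single bag)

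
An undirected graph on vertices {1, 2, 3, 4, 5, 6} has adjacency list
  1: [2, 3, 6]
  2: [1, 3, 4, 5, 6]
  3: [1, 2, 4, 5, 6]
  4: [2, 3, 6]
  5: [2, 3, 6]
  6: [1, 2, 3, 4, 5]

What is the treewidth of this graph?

3

A width-3 tree decomposition is:
Bags: B1 = {2, 3, 4, 6}  B2 = {2, 3, 5, 6}  B3 = {1, 2, 3, 6}
Tree: B1–B2, B2–B3
Each bag holds 4 vertices, so the decomposition has width 3, which upper-bounds the treewidth. For the lower bound, the 4 vertices {1, 2, 3, 6} are pairwise adjacent, and any tree decomposition puts a clique entirely inside one bag — forcing width ≥ 3. Hence tw(G) = 3 exactly.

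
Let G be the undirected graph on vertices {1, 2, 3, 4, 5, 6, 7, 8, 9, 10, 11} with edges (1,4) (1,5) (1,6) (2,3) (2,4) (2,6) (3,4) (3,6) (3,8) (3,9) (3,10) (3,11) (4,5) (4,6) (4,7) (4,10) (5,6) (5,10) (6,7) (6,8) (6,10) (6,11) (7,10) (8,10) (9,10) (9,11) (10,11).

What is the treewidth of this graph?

3

A width-3 tree decomposition is:
Bags: B1 = {3, 4, 6, 10}  B2 = {4, 6, 7, 10}  B3 = {3, 6, 8, 10}  B4 = {4, 5, 6, 10}  B5 = {3, 6, 10, 11}  B6 = {3, 9, 10, 11}  B7 = {2, 3, 4, 6}  B8 = {1, 4, 5, 6}
Tree: B1–B2, B1–B3, B2–B4, B3–B5, B5–B6, B1–B7, B4–B8
Every bag has size at most 4, so the width is 4 − 1 = 3 and tw(G) ≤ 3. On the other hand G contains the 4-clique {3, 9, 10, 11}. A clique must lie in a single bag of any decomposition, so no decomposition can have width below 3. Therefore the treewidth is 3.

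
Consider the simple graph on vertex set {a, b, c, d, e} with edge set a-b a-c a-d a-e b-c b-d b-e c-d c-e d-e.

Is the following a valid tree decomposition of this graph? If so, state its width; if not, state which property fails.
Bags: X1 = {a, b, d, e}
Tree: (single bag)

A tree decomposition must satisfy three properties: every vertex lies in some bag; for every edge, both endpoints lie together in some bag; and for every vertex, the bags containing it form a connected subtree. Here vertex c appears in no bag, so the decomposition is invalid.

No — vertex c appears in no bag.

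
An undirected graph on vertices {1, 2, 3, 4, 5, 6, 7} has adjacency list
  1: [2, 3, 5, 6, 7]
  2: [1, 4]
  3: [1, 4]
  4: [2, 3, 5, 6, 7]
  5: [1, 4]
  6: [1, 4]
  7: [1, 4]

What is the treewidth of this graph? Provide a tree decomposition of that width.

Each bag holds 3 vertices, so the decomposition has width 2, which upper-bounds the treewidth. For the lower bound, G contains the cycle 1–3–4–6–1, so G is not a forest; only forests have treewidth ≤ 1, hence tw(G) ≥ 2. The upper and lower bounds meet at 2, so that is the treewidth.

Treewidth 2.
One such decomposition:
Bags: B1 = {1, 3, 4}  B2 = {1, 4, 6}  B3 = {1, 4, 7}  B4 = {1, 4, 5}  B5 = {1, 2, 4}
Tree: B1–B2, B2–B3, B3–B4, B4–B5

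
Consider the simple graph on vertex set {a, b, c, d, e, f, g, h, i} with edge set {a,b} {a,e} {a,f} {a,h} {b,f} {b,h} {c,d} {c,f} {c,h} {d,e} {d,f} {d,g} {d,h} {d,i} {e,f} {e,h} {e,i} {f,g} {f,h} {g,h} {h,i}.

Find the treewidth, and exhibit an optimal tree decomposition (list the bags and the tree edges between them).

The largest bag has 4 vertices, giving width 3; this decomposition certifies tw(G) ≤ 3. On the other hand G contains the 4-clique {d, f, g, h}. A clique must lie in a single bag of any decomposition, so no decomposition can have width below 3. Therefore the treewidth is 3.

Treewidth 3.
One such decomposition:
Bags: B1 = {d, e, f, h}  B2 = {d, f, g, h}  B3 = {a, e, f, h}  B4 = {c, d, f, h}  B5 = {a, b, f, h}  B6 = {d, e, h, i}
Tree: B1–B2, B1–B3, B2–B4, B3–B5, B1–B6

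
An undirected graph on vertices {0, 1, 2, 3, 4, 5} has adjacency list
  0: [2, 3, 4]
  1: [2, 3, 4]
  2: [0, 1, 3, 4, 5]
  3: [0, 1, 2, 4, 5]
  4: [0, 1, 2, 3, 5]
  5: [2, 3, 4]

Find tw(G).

A width-3 tree decomposition is:
Bags: B1 = {2, 3, 4, 5}  B2 = {0, 2, 3, 4}  B3 = {1, 2, 3, 4}
Tree: B1–B2, B1–B3
Each bag holds 4 vertices, so the decomposition has width 3, which upper-bounds the treewidth. Conversely, {0, 2, 3, 4} is a clique of size 4, and the vertices of any clique must share a bag in every tree decomposition; so some bag has ≥ 4 vertices and tw(G) ≥ 3. Combining the bounds, tw(G) = 3.

3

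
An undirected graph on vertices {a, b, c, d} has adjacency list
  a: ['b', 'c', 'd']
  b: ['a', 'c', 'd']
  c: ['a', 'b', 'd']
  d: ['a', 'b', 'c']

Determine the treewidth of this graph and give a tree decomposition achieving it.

Treewidth 3.
One such decomposition:
Bags: B1 = {a, b, c, d}
Tree: (single bag)

A single bag containing all 4 vertices is trivially a valid decomposition of width 3. Conversely, {a, b, c, d} is a clique of size 4, and the vertices of any clique must share a bag in every tree decomposition; so some bag has ≥ 4 vertices and tw(G) ≥ 3. The upper and lower bounds meet at 3, so that is the treewidth.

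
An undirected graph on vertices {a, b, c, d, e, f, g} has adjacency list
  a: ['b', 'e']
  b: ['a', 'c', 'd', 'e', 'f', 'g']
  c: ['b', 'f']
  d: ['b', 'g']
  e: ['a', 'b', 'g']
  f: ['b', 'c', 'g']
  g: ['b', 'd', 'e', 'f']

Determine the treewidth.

2

A width-2 tree decomposition is:
Bags: B1 = {b, f, g}  B2 = {b, e, g}  B3 = {b, d, g}  B4 = {a, b, e}  B5 = {b, c, f}
Tree: B1–B2, B1–B3, B2–B4, B1–B5
Every bag has size at most 3, so the width is 3 − 1 = 2 and tw(G) ≤ 2. Conversely, {b, d, g} is a clique of size 3, and the vertices of any clique must share a bag in every tree decomposition; so some bag has ≥ 3 vertices and tw(G) ≥ 2. Therefore the treewidth is 2.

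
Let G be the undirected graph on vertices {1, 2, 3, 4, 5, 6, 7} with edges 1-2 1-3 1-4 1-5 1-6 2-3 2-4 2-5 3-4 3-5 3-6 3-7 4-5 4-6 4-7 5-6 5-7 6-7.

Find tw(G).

4

A width-4 tree decomposition is:
Bags: B1 = {1, 2, 3, 4, 5}  B2 = {1, 3, 4, 5, 6}  B3 = {3, 4, 5, 6, 7}
Tree: B1–B2, B2–B3
Each bag holds 5 vertices, so the decomposition has width 4, which upper-bounds the treewidth. Conversely, {1, 2, 3, 4, 5} is a clique of size 5, and the vertices of any clique must share a bag in every tree decomposition; so some bag has ≥ 5 vertices and tw(G) ≥ 4. The upper and lower bounds meet at 4, so that is the treewidth.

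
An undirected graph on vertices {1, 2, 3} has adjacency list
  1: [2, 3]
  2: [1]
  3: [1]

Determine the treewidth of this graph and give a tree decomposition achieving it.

Each bag holds 2 vertices, so the decomposition has width 1, which upper-bounds the treewidth. Any graph with an edge has treewidth ≥ 1, and G has the edge 1–2. Hence tw(G) = 1 exactly.

Treewidth 1.
Bags: B1 = {1, 2}  B2 = {1, 3}
Tree: B1–B2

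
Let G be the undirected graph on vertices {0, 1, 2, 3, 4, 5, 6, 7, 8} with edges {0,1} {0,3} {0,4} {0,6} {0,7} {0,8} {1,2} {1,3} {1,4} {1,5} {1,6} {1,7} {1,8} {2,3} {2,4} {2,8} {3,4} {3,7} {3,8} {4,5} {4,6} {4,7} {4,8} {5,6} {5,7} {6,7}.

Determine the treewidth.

4

A width-4 tree decomposition is:
Bags: B1 = {0, 1, 4, 6, 7}  B2 = {0, 1, 3, 4, 7}  B3 = {0, 1, 3, 4, 8}  B4 = {1, 2, 3, 4, 8}  B5 = {1, 4, 5, 6, 7}
Tree: B1–B2, B2–B3, B3–B4, B1–B5
Every bag has size at most 5, so the width is 5 − 1 = 4 and tw(G) ≤ 4. For the lower bound, the 5 vertices {0, 1, 3, 4, 8} are pairwise adjacent, and any tree decomposition puts a clique entirely inside one bag — forcing width ≥ 4. Therefore the treewidth is 4.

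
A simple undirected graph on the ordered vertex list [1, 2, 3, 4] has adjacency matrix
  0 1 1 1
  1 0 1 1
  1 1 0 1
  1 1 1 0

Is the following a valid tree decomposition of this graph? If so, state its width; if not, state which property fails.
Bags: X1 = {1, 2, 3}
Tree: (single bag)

A tree decomposition must satisfy three properties: every vertex lies in some bag; for every edge, both endpoints lie together in some bag; and for every vertex, the bags containing it form a connected subtree. Here vertex 4 appears in no bag, so the decomposition is invalid.

No — vertex 4 appears in no bag.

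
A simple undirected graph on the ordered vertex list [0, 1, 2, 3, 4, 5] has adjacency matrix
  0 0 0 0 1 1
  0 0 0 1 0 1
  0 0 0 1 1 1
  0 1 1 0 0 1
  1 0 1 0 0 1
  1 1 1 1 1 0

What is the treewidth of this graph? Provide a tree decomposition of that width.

Each bag holds 3 vertices, so the decomposition has width 2, which upper-bounds the treewidth. For the lower bound, the 3 vertices {0, 4, 5} are pairwise adjacent, and any tree decomposition puts a clique entirely inside one bag — forcing width ≥ 2. Combining the bounds, tw(G) = 2.

Treewidth 2.
Bags: B1 = {2, 3, 5}  B2 = {2, 4, 5}  B3 = {1, 3, 5}  B4 = {0, 4, 5}
Tree: B1–B2, B1–B3, B2–B4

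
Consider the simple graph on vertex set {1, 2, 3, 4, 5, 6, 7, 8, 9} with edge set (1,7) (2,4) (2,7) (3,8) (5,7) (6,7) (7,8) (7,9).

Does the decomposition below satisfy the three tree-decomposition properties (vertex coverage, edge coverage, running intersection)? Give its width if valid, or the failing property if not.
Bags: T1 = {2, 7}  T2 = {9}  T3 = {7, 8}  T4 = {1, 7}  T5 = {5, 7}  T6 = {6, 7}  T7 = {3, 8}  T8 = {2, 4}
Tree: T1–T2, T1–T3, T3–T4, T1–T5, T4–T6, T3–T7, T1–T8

A tree decomposition must satisfy three properties: every vertex lies in some bag; for every edge, both endpoints lie together in some bag; and for every vertex, the bags containing it form a connected subtree. Here edge (7,9) lies in no bag, so the decomposition is invalid.

No — edge (7,9) lies in no bag.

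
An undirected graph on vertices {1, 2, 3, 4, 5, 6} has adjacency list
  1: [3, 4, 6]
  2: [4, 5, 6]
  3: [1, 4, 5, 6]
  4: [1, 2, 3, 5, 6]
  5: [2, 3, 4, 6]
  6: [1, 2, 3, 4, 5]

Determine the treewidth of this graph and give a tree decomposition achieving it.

Every bag has size at most 4, so the width is 4 − 1 = 3 and tw(G) ≤ 3. Conversely, {2, 4, 5, 6} is a clique of size 4, and the vertices of any clique must share a bag in every tree decomposition; so some bag has ≥ 4 vertices and tw(G) ≥ 3. Combining the bounds, tw(G) = 3.

Treewidth 3.
One such decomposition:
Bags: B1 = {3, 4, 5, 6}  B2 = {1, 3, 4, 6}  B3 = {2, 4, 5, 6}
Tree: B1–B2, B1–B3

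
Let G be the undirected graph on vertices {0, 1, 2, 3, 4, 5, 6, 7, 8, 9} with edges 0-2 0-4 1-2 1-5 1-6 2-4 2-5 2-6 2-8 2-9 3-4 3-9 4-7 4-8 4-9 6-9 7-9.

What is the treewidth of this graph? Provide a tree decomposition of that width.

Treewidth 2.
One optimal decomposition is:
Bags: B1 = {2, 6, 9}  B2 = {2, 4, 9}  B3 = {4, 7, 9}  B4 = {1, 2, 6}  B5 = {3, 4, 9}  B6 = {2, 4, 8}  B7 = {1, 2, 5}  B8 = {0, 2, 4}
Tree: B1–B2, B2–B3, B1–B4, B2–B5, B2–B6, B4–B7, B6–B8

Each bag holds 3 vertices, so the decomposition has width 2, which upper-bounds the treewidth. For the lower bound, the 3 vertices {1, 2, 5} are pairwise adjacent, and any tree decomposition puts a clique entirely inside one bag — forcing width ≥ 2. Hence tw(G) = 2 exactly.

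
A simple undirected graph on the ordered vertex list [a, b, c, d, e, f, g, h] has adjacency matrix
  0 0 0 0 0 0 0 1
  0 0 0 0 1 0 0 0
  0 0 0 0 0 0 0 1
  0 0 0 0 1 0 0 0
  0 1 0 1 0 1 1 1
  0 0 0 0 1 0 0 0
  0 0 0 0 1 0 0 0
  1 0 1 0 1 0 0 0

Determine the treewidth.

A width-1 tree decomposition is:
Bags: B1 = {d, e}  B2 = {e, h}  B3 = {e, f}  B4 = {e, g}  B5 = {c, h}  B6 = {b, e}  B7 = {a, h}
Tree: B1–B2, B2–B3, B1–B4, B2–B5, B4–B6, B5–B7
Each bag holds 2 vertices, so the decomposition has width 1, which upper-bounds the treewidth. Any graph with an edge has treewidth ≥ 1, and G has the edge e–d. Combining the bounds, tw(G) = 1.

1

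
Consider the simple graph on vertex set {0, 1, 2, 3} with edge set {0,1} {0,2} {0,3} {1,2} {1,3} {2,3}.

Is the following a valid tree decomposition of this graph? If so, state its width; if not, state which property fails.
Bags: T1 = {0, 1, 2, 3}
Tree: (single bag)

Every vertex of G appears in some bag (union = {0, 1, 2, 3}); every edge is covered by a bag; and for each vertex v the set of bags containing v is connected in the bag tree. The decomposition is therefore valid. The largest bag has 4 vertices, so the width is 3.

Yes; width 3.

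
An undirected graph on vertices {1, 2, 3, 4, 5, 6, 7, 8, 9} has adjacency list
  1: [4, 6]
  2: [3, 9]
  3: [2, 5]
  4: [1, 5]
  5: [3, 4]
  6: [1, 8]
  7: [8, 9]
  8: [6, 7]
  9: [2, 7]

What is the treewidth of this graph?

2

A width-2 tree decomposition is:
Bags: B1 = {2, 7, 9}  B2 = {2, 7, 8}  B3 = {2, 6, 8}  B4 = {1, 2, 6}  B5 = {1, 2, 4}  B6 = {2, 4, 5}  B7 = {2, 3, 5}
Tree: B1–B2, B2–B3, B3–B4, B4–B5, B5–B6, B6–B7
Each bag holds 3 vertices, so the decomposition has width 2, which upper-bounds the treewidth. For the lower bound, G contains the cycle 2–9–7–8–6–1–4–5–3–2, so G is not a forest; only forests have treewidth ≤ 1, hence tw(G) ≥ 2. Hence tw(G) = 2 exactly.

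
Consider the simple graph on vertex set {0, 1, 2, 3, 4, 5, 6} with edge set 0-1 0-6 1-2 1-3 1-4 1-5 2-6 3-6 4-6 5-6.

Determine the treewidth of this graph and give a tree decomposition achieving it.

Treewidth 2.
One optimal decomposition is:
Bags: B1 = {1, 3, 6}  B2 = {0, 1, 6}  B3 = {1, 5, 6}  B4 = {1, 4, 6}  B5 = {1, 2, 6}
Tree: B1–B2, B2–B3, B3–B4, B4–B5

The largest bag has 3 vertices, giving width 2; this decomposition certifies tw(G) ≤ 2. The edges 1–3–6–0–1 form a cycle, so G is not a tree and its treewidth is at least 2. Combining the bounds, tw(G) = 2.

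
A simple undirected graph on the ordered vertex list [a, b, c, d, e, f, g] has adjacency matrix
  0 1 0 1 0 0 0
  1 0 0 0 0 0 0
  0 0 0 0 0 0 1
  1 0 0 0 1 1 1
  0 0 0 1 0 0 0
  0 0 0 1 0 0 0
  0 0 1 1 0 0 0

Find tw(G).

1

A width-1 tree decomposition is:
Bags: B1 = {d, f}  B2 = {a, d}  B3 = {d, g}  B4 = {d, e}  B5 = {a, b}  B6 = {c, g}
Tree: B1–B2, B1–B3, B1–B4, B2–B5, B3–B6
The largest bag has 2 vertices, giving width 1; this decomposition certifies tw(G) ≤ 1. G has an edge, so its treewidth is at least 1. Therefore the treewidth is 1.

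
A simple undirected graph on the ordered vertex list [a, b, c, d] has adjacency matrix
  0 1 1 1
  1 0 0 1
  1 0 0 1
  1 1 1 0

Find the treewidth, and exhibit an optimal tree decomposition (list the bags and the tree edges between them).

The largest bag has 3 vertices, giving width 2; this decomposition certifies tw(G) ≤ 2. For the lower bound, the 3 vertices {a, c, d} are pairwise adjacent, and any tree decomposition puts a clique entirely inside one bag — forcing width ≥ 2. Combining the bounds, tw(G) = 2.

Treewidth 2.
One such decomposition:
Bags: B1 = {a, b, d}  B2 = {a, c, d}
Tree: B1–B2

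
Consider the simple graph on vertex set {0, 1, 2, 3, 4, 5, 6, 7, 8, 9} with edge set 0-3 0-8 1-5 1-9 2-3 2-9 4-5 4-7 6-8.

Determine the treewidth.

1

A width-1 tree decomposition is:
Bags: B1 = {4, 7}  B2 = {4, 5}  B3 = {1, 5}  B4 = {1, 9}  B5 = {2, 9}  B6 = {2, 3}  B7 = {0, 3}  B8 = {0, 8}  B9 = {6, 8}
Tree: B1–B2, B2–B3, B3–B4, B4–B5, B5–B6, B6–B7, B7–B8, B8–B9
Every bag has size at most 2, so the width is 2 − 1 = 1 and tw(G) ≤ 1. Any graph with an edge has treewidth ≥ 1, and G has the edge 7–4. Hence tw(G) = 1 exactly.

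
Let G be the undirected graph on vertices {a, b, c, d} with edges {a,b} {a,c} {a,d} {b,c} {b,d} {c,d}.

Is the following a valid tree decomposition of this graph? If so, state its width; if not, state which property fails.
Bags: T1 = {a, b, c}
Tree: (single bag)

A tree decomposition must satisfy three properties: every vertex lies in some bag; for every edge, both endpoints lie together in some bag; and for every vertex, the bags containing it form a connected subtree. Here vertex d appears in no bag, so the decomposition is invalid.

No — vertex d appears in no bag.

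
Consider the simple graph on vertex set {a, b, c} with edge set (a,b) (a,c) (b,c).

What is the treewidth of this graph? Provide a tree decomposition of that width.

Treewidth 2.
Bags: B1 = {a, b, c}
Tree: (single bag)

A single bag containing all 3 vertices is trivially a valid decomposition of width 2. For the lower bound, the 3 vertices {a, b, c} are pairwise adjacent, and any tree decomposition puts a clique entirely inside one bag — forcing width ≥ 2. The upper and lower bounds meet at 2, so that is the treewidth.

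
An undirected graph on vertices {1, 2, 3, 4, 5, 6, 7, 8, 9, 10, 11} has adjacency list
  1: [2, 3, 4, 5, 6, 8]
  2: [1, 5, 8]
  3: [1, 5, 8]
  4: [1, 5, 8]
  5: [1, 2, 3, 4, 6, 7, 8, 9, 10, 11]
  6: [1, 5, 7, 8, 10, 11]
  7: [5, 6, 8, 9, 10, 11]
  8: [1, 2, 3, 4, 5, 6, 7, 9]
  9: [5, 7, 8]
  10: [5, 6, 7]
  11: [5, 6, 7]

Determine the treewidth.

A width-3 tree decomposition is:
Bags: B1 = {1, 3, 5, 8}  B2 = {1, 4, 5, 8}  B3 = {1, 5, 6, 8}  B4 = {5, 6, 7, 8}  B5 = {5, 6, 7, 11}  B6 = {5, 6, 7, 10}  B7 = {5, 7, 8, 9}  B8 = {1, 2, 5, 8}
Tree: B1–B2, B2–B3, B3–B4, B4–B5, B4–B6, B4–B7, B2–B8
The largest bag has 4 vertices, giving width 3; this decomposition certifies tw(G) ≤ 3. For the lower bound, the 4 vertices {1, 2, 5, 8} are pairwise adjacent, and any tree decomposition puts a clique entirely inside one bag — forcing width ≥ 3. Hence tw(G) = 3 exactly.

3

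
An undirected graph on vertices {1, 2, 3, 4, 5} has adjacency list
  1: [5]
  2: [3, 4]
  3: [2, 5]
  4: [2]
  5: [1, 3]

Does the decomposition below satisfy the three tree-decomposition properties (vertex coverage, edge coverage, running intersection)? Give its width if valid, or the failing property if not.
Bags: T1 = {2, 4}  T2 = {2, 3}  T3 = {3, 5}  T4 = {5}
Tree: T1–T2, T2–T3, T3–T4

A tree decomposition must satisfy three properties: every vertex lies in some bag; for every edge, both endpoints lie together in some bag; and for every vertex, the bags containing it form a connected subtree. Here vertex 1 appears in no bag, so the decomposition is invalid.

No — vertex 1 appears in no bag.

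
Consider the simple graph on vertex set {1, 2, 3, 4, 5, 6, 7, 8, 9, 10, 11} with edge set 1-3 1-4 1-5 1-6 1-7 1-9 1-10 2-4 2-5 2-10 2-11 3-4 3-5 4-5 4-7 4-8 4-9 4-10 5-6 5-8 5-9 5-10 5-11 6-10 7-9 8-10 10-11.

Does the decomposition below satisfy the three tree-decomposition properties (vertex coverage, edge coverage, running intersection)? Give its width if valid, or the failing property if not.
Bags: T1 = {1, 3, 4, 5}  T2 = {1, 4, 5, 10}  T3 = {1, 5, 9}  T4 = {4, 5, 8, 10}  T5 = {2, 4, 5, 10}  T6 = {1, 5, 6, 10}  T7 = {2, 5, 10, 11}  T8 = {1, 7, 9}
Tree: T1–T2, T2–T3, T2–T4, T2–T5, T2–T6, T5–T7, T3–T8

A tree decomposition must satisfy three properties: every vertex lies in some bag; for every edge, both endpoints lie together in some bag; and for every vertex, the bags containing it form a connected subtree. Here edge (4,9) lies in no bag, so the decomposition is invalid.

No — edge (4,9) lies in no bag.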